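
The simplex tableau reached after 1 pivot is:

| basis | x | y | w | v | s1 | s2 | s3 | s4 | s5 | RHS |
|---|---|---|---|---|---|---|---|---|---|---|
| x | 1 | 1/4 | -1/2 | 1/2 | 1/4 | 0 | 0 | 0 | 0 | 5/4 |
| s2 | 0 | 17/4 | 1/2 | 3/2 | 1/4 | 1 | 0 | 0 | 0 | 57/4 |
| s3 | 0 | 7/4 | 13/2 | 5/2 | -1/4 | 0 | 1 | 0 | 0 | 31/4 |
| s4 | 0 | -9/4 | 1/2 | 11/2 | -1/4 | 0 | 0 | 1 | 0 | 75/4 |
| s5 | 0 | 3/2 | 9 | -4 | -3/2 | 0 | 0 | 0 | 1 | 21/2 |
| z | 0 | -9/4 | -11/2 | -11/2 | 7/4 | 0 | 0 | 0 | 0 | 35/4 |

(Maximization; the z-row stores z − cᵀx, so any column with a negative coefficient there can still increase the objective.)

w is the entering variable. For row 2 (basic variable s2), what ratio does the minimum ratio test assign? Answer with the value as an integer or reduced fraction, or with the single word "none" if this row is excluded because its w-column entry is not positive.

Ratio = RHS / (w entry) = (57/4) / (1/2) = 57/2.

57/2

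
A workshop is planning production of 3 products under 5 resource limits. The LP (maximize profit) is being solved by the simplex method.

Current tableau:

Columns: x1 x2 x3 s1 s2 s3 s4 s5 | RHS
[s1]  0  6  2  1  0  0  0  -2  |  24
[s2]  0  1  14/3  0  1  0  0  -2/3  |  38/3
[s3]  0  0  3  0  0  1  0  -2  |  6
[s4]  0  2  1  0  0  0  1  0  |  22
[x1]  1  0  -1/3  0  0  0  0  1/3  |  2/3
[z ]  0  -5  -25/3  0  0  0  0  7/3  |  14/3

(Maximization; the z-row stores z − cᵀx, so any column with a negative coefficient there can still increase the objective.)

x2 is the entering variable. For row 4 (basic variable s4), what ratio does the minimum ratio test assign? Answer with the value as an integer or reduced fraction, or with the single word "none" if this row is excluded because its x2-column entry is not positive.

11

Ratio = RHS / (x2 entry) = 22 / 2 = 11.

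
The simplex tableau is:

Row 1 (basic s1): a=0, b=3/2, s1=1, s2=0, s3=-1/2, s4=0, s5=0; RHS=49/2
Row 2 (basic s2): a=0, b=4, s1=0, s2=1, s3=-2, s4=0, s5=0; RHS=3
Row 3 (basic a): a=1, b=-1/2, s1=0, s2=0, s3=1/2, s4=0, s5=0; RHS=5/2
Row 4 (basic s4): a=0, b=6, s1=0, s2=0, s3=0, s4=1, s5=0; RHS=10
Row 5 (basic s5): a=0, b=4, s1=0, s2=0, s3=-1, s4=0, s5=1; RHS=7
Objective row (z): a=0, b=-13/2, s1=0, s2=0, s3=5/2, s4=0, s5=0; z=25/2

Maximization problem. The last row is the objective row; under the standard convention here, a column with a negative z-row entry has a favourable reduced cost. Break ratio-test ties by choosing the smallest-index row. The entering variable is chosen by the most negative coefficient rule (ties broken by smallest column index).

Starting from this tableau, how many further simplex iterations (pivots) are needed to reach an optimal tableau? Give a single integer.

pivot: b in, s2 out → z = 139/8
pivot: s3 in, s4 out → z = 75/4
No improving column remains; optimal.

2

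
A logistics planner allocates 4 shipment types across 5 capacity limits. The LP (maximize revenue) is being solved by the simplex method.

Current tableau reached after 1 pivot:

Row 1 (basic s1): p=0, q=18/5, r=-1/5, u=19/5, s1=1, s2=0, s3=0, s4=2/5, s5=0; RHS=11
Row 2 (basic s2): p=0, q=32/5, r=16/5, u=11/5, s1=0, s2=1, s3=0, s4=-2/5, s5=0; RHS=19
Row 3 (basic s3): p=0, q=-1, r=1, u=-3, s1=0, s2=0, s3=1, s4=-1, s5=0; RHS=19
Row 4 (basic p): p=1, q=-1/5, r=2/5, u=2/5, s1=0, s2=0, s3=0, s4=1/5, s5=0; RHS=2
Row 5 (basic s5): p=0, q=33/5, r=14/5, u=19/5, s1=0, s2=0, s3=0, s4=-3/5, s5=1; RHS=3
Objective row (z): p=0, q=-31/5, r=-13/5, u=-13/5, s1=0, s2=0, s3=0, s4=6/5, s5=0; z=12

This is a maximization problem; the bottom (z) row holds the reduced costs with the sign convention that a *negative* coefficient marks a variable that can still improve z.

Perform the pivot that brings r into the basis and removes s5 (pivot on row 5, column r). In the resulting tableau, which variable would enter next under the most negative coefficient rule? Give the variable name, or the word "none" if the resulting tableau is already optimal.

q

Pivot element 14/5. New z-row = old z-row − (-13/5)·(row 5/(14/5)).
Updated z-row coefficients: p: 0, q: -1/14, r: 0, u: 13/14, s1: 0, s2: 0, s3: 0, s4: 9/14, s5: 13/14.
The most negative is -1/14 in column q, so q would enter next.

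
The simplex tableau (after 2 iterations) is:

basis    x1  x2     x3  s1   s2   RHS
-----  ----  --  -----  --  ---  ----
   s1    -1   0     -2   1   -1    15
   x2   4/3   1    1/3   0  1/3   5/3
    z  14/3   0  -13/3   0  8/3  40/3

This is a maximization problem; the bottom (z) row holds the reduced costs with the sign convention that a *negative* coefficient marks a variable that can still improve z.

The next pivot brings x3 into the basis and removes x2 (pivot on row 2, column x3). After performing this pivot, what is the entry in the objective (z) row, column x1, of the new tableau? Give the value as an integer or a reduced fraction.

22

Pivot element is row 2, column x3: 1/3.
Normalize row 2: new (row 2, x1) = (4/3)/(1/3) = 4.
z-row ← z-row − (-13/3)·(new row 2): 14/3 − (-13/3)·4 = 22.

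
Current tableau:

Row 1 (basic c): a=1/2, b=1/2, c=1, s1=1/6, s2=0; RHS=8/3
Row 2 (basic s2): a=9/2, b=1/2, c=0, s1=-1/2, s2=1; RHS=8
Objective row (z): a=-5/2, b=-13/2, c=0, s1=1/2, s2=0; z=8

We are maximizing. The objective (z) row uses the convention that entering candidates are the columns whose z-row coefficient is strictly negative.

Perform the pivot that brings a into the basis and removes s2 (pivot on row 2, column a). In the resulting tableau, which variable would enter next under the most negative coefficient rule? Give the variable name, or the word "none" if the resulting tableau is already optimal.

b

Pivot element 9/2. New z-row = old z-row − (-5/2)·(row 2/(9/2)).
Updated z-row coefficients: a: 0, b: -56/9, c: 0, s1: 2/9, s2: 5/9.
The most negative is -56/9 in column b, so b would enter next.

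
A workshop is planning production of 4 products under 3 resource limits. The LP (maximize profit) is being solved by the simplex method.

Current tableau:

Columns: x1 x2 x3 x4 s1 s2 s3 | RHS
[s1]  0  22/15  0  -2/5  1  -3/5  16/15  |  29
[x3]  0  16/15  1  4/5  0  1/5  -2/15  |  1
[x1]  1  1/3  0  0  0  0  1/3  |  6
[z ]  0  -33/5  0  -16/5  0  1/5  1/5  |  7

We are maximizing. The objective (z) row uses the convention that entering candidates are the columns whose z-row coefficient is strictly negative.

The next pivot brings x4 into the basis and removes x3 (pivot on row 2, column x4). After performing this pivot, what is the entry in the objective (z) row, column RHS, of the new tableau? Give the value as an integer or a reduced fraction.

Pivot element is row 2, column x4: 4/5.
Normalize row 2: new (row 2, RHS) = 1/(4/5) = 5/4.
z-row ← z-row − (-16/5)·(new row 2): 7 − (-16/5)·(5/4) = 11.

11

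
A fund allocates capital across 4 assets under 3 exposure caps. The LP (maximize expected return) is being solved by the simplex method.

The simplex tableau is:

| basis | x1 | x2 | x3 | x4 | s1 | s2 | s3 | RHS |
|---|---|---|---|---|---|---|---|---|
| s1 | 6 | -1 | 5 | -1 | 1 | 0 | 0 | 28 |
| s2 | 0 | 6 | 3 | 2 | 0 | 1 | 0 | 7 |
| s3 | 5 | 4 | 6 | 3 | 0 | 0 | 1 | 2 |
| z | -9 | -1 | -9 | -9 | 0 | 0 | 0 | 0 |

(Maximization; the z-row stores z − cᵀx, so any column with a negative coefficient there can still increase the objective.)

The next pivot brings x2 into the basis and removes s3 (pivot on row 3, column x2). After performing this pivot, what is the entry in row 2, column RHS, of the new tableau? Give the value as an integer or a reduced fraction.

Pivot element is row 3, column x2: 4.
Normalize row 3: new (row 3, RHS) = 2/4 = 1/2.
row 2 ← row 2 − 6·(new row 3): 7 − 6·(1/2) = 4.

4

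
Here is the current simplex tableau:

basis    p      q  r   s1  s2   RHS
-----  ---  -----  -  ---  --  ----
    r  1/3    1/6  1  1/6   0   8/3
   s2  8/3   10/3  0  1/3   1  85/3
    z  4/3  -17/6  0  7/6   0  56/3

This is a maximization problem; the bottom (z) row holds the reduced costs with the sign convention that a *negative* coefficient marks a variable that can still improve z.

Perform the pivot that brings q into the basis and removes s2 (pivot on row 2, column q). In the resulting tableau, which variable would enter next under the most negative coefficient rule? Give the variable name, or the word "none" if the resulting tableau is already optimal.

Pivot element 10/3. New z-row = old z-row − (-17/6)·(row 2/(10/3)).
Updated z-row coefficients: p: 18/5, q: 0, r: 0, s1: 29/20, s2: 17/20.
No coefficient is strictly negative; the tableau after this pivot is optimal.

none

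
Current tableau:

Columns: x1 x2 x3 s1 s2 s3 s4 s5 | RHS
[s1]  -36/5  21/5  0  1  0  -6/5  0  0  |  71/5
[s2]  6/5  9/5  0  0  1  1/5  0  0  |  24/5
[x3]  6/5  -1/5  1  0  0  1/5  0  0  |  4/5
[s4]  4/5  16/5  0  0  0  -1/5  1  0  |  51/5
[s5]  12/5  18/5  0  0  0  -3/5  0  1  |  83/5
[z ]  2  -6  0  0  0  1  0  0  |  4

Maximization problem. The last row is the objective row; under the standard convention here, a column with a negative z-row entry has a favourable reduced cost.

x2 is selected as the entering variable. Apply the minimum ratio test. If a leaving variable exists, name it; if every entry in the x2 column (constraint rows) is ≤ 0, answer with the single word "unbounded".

Ratios: row 1 (s1): (71/5)/(21/5) = 71/21; row 2 (s2): (24/5)/(9/5) = 8/3; row 3 (x3): entry -1/5 ≤ 0, skip; row 4 (s4): (51/5)/(16/5) = 51/16; row 5 (s5): (83/5)/(18/5) = 83/18.
Minimum ratio is in the s2 row, so s2 leaves.

s2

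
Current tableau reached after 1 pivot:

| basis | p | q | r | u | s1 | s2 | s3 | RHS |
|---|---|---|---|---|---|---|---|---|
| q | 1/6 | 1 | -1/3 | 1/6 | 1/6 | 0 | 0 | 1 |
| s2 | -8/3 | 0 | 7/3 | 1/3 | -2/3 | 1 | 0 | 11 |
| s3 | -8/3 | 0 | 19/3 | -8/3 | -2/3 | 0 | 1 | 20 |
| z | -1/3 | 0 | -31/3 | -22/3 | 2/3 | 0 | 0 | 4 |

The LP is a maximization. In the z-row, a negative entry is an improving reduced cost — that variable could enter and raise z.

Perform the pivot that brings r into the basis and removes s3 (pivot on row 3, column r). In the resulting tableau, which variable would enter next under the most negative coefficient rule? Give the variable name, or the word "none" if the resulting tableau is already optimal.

Pivot element 19/3. New z-row = old z-row − (-31/3)·(row 3/(19/3)).
Updated z-row coefficients: p: -89/19, q: 0, r: 0, u: -222/19, s1: -8/19, s2: 0, s3: 31/19.
The most negative is -222/19 in column u, so u would enter next.

u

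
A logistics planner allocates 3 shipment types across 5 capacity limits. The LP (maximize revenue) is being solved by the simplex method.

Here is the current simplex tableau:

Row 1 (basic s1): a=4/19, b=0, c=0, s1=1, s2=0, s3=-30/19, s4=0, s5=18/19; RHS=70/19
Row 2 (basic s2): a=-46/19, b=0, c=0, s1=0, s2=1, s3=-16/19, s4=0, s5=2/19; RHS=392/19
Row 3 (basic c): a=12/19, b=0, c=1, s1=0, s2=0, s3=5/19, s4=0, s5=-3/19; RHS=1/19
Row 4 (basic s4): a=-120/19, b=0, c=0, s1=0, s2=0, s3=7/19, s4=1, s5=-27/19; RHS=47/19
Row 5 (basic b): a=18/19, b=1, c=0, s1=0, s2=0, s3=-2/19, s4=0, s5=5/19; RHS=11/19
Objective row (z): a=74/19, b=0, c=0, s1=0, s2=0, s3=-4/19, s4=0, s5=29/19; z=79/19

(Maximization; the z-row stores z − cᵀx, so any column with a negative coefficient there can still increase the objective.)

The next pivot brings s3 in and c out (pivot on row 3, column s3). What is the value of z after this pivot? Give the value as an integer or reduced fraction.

Minimum ratio for s3: (1/19)/(5/19) = 1/5.
z changes by −(z-row coeff of s3)·ratio = −(-4/19)·(1/5) = 4/95.
New z = 79/19 + (4/95) = 21/5.

21/5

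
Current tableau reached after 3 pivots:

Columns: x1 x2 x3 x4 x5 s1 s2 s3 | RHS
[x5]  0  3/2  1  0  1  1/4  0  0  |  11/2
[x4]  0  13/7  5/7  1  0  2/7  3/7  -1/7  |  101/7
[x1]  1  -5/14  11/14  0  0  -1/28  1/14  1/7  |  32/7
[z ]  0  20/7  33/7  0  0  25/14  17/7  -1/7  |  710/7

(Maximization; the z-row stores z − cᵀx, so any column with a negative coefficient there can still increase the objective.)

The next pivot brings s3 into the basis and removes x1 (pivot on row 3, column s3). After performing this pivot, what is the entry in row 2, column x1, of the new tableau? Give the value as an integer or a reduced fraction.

1

Pivot element is row 3, column s3: 1/7.
Normalize row 3: new (row 3, x1) = 1/(1/7) = 7.
row 2 ← row 2 − (-1/7)·(new row 3): 0 − (-1/7)·7 = 1.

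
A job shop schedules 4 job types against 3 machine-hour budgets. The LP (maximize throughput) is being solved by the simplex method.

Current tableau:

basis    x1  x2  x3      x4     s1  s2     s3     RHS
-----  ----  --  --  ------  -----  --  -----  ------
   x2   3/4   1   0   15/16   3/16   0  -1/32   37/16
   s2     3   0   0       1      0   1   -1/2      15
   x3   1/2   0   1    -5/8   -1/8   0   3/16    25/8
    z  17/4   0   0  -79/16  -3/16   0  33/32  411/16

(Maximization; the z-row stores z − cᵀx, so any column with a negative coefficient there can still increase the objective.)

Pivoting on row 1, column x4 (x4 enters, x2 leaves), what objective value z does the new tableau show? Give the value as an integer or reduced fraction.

Minimum ratio for x4: (37/16)/(15/16) = 37/15.
z changes by −(z-row coeff of x4)·ratio = −(-79/16)·(37/15) = 2923/240.
New z = 411/16 + (2923/240) = 568/15.

568/15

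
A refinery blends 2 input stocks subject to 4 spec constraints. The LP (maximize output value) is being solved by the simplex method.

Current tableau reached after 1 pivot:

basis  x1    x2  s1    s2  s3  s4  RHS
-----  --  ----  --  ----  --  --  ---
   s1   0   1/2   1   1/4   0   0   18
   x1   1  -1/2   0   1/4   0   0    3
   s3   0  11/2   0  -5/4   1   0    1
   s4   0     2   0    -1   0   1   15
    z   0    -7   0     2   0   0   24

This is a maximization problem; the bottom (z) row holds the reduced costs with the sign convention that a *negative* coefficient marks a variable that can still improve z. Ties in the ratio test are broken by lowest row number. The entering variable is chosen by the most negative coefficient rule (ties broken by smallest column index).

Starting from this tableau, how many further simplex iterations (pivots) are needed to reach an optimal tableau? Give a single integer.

pivot: x2 in, s3 out → z = 278/11
No improving column remains; optimal.

1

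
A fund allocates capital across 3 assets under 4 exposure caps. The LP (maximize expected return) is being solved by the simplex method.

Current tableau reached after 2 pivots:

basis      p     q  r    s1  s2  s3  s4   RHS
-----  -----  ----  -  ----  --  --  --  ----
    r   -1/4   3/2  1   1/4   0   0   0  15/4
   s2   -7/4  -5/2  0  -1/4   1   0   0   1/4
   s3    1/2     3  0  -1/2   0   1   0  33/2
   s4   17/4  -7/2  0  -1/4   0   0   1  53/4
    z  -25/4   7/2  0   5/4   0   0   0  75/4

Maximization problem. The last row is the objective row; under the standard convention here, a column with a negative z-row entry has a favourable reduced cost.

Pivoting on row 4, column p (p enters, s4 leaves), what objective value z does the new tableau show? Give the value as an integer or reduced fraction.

Minimum ratio for p: (53/4)/(17/4) = 53/17.
z changes by −(z-row coeff of p)·ratio = −(-25/4)·(53/17) = 1325/68.
New z = 75/4 + (1325/68) = 650/17.

650/17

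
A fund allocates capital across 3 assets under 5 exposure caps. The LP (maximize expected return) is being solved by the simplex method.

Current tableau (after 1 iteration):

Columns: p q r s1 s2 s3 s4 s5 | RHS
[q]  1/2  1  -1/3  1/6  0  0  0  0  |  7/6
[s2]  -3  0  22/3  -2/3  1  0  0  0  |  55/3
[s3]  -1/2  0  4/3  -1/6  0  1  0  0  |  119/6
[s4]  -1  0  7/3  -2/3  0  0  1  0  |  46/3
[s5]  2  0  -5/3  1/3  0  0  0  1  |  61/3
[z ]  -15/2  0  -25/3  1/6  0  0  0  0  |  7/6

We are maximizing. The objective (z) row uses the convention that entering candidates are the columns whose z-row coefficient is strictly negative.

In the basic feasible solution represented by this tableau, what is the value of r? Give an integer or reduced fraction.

0

r is nonbasic (not in the basis column), so its value in the current BFS is 0.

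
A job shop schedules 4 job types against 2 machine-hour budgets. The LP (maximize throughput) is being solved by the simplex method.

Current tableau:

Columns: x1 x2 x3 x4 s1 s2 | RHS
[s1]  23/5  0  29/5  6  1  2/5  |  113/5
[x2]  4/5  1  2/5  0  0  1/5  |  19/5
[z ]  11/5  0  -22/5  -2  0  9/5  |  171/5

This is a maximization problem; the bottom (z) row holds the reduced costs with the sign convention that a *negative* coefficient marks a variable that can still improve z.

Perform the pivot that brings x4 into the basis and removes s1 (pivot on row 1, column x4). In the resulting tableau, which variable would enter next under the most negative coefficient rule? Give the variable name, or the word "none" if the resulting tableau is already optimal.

x3

Pivot element 6. New z-row = old z-row − (-2)·(row 1/6).
Updated z-row coefficients: x1: 56/15, x2: 0, x3: -37/15, x4: 0, s1: 1/3, s2: 29/15.
The most negative is -37/15 in column x3, so x3 would enter next.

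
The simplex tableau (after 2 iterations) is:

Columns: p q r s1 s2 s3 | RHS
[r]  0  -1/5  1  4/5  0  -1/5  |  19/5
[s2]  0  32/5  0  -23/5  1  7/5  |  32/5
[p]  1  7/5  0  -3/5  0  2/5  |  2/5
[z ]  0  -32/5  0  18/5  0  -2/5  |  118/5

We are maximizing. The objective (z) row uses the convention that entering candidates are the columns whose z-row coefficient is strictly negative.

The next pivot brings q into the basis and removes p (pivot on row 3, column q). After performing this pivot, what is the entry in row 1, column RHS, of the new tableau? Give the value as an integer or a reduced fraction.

27/7

Pivot element is row 3, column q: 7/5.
Normalize row 3: new (row 3, RHS) = (2/5)/(7/5) = 2/7.
row 1 ← row 1 − (-1/5)·(new row 3): 19/5 − (-1/5)·(2/7) = 27/7.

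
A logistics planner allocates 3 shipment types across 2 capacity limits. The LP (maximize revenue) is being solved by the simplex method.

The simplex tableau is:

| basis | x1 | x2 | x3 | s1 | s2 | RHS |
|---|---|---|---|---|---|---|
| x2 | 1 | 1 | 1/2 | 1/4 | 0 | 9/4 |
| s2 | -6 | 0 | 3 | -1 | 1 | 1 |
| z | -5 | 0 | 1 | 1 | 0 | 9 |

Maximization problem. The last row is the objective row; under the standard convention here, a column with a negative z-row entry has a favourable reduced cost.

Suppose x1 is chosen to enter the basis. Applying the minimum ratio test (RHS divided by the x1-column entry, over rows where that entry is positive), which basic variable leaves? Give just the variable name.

x2

Ratios: row 1 (x2): (9/4)/1 = 9/4; row 2 (s2): entry -6 ≤ 0, skip.
Minimum ratio 9/4 is in the x2 row, so x2 leaves.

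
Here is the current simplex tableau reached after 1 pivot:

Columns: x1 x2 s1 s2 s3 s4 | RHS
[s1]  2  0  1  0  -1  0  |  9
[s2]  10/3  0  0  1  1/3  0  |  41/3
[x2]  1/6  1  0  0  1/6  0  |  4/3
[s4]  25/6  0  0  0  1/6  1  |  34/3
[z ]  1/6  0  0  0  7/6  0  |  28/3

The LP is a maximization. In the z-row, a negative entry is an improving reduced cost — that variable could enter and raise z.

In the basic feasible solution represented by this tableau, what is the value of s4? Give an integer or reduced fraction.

34/3

s4 is basic (row 4); its value is the RHS of that row: 34/3.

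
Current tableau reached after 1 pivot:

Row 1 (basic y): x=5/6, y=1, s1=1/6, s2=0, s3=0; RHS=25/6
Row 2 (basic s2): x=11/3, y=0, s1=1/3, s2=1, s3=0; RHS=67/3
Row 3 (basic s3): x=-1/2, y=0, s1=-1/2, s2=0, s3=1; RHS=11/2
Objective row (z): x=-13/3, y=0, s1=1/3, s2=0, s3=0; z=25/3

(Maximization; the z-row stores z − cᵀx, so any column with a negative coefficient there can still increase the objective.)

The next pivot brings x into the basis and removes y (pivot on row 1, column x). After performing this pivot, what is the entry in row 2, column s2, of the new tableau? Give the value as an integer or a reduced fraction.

1

Pivot element is row 1, column x: 5/6.
Normalize row 1: new (row 1, s2) = 0/(5/6) = 0.
row 2 ← row 2 − (11/3)·(new row 1): 1 − (11/3)·0 = 1.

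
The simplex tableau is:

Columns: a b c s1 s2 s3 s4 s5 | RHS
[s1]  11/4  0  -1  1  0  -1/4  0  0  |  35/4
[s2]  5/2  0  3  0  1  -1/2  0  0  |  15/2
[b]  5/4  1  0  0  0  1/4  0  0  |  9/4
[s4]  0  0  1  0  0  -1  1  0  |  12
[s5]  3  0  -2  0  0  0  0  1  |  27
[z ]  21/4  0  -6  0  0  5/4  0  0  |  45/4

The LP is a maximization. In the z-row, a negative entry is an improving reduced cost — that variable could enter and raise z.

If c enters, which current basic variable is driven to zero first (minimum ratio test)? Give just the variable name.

Ratios: row 1 (s1): entry -1 ≤ 0, skip; row 2 (s2): (15/2)/3 = 5/2; row 3 (b): entry 0 ≤ 0, skip; row 4 (s4): 12/1 = 12; row 5 (s5): entry -2 ≤ 0, skip.
Minimum ratio 5/2 is in the s2 row, so s2 leaves.

s2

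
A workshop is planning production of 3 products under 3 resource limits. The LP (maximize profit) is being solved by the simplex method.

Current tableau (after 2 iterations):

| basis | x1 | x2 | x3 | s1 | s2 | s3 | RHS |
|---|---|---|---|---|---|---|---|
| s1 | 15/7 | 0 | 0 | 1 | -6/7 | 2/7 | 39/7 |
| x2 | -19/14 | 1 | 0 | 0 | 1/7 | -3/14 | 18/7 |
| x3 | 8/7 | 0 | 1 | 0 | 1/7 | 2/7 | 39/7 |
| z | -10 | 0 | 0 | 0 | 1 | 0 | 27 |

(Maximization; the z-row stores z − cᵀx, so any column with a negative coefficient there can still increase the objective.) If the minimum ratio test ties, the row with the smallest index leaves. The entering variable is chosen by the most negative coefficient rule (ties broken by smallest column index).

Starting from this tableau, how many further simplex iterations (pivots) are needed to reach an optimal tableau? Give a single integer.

pivot: x1 in, s1 out → z = 53
pivot: s2 in, x3 out → z = 66
No improving column remains; optimal.

2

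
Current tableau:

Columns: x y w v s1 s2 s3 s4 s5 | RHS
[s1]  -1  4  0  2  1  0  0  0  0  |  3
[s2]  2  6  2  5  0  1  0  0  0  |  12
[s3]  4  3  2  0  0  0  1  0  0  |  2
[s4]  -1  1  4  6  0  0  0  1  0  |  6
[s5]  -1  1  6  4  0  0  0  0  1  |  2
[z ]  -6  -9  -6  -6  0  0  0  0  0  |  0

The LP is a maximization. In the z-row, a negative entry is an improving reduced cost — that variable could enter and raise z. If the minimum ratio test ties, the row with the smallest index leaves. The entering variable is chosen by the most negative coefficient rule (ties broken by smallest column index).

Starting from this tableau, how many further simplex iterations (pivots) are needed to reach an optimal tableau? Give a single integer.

3

pivot: y in, s3 out → z = 6
pivot: v in, s1 out → z = 7
pivot: x in, s5 out → z = 243/31
No improving column remains; optimal.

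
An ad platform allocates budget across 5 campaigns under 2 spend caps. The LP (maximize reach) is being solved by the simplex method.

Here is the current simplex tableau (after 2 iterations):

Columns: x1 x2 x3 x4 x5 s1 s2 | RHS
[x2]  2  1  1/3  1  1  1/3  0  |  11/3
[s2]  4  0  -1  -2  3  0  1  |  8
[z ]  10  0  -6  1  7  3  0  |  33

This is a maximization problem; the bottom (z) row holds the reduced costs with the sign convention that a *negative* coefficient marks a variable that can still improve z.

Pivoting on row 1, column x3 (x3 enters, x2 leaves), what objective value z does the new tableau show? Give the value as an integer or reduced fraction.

99

Minimum ratio for x3: (11/3)/(1/3) = 11.
z changes by −(z-row coeff of x3)·ratio = −(-6)·11 = 66.
New z = 33 + 66 = 99.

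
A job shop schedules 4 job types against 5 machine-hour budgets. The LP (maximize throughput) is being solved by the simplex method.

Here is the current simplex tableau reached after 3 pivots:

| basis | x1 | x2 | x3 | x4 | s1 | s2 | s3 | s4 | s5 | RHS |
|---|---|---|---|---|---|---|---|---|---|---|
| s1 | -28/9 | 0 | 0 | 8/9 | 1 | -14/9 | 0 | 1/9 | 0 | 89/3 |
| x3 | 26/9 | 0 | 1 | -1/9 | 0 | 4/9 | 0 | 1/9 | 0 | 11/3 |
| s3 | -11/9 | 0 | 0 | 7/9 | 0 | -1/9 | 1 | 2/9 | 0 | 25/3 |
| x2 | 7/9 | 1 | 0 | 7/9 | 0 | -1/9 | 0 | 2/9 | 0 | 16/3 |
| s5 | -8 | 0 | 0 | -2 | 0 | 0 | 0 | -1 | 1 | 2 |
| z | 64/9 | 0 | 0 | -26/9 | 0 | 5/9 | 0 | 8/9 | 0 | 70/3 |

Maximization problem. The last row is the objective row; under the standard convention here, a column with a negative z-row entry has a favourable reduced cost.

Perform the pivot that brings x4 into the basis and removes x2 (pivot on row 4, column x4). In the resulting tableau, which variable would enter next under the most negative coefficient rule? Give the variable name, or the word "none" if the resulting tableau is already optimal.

Pivot element 7/9. New z-row = old z-row − (-26/9)·(row 4/(7/9)).
Updated z-row coefficients: x1: 10, x2: 26/7, x3: 0, x4: 0, s1: 0, s2: 1/7, s3: 0, s4: 12/7, s5: 0.
No coefficient is strictly negative; the tableau after this pivot is optimal.

none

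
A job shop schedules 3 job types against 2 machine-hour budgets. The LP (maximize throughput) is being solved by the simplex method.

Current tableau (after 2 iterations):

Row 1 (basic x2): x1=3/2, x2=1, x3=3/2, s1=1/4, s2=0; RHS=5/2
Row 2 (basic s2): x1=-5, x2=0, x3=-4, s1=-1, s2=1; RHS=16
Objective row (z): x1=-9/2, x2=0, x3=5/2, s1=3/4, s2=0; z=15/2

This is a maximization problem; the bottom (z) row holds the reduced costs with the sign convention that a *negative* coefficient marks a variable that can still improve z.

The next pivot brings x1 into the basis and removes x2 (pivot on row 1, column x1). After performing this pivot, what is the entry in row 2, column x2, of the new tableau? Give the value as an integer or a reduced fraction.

Pivot element is row 1, column x1: 3/2.
Normalize row 1: new (row 1, x2) = 1/(3/2) = 2/3.
row 2 ← row 2 − (-5)·(new row 1): 0 − (-5)·(2/3) = 10/3.

10/3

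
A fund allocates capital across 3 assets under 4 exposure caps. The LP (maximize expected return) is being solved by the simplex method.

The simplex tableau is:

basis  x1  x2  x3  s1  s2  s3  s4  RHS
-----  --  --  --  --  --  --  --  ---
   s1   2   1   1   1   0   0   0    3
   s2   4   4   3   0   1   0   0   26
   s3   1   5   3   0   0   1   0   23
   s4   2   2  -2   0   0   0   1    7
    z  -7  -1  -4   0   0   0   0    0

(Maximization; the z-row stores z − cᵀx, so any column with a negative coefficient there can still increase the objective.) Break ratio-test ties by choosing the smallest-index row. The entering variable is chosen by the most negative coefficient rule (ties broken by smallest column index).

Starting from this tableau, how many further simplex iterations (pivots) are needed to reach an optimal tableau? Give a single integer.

2

pivot: x1 in, s1 out → z = 21/2
pivot: x3 in, x1 out → z = 12
No improving column remains; optimal.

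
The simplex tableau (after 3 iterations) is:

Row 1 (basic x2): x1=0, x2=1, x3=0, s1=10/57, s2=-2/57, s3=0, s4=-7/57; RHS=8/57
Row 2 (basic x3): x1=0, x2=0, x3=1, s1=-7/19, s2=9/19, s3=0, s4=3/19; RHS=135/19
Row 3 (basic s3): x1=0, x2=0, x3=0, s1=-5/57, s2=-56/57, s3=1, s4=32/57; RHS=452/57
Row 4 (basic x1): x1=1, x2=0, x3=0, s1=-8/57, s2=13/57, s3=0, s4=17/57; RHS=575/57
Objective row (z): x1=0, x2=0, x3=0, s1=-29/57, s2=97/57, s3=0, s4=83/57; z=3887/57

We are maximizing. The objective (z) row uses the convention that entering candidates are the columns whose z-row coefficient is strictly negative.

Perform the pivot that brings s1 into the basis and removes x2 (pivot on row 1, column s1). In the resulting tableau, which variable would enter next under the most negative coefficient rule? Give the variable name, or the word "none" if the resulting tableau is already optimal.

none

Pivot element 10/57. New z-row = old z-row − (-29/57)·(row 1/(10/57)).
Updated z-row coefficients: x1: 0, x2: 29/10, x3: 0, s1: 0, s2: 8/5, s3: 0, s4: 11/10.
No coefficient is strictly negative; the tableau after this pivot is optimal.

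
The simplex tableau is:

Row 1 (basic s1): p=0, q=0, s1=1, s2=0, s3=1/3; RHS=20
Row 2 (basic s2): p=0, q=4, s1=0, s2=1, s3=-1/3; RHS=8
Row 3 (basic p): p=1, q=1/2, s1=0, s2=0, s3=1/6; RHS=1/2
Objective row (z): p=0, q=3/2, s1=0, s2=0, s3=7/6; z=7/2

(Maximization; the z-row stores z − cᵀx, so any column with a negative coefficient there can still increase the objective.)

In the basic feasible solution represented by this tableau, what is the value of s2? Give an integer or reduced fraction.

8

s2 is basic (row 2); its value is the RHS of that row: 8.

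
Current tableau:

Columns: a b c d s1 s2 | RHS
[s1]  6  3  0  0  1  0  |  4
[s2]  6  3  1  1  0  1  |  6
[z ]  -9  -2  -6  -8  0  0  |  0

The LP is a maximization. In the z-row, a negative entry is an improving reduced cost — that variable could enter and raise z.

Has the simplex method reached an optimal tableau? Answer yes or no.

Column a has objective-row coefficient -9, which is negative; an improving pivot exists, so not yet optimal.

no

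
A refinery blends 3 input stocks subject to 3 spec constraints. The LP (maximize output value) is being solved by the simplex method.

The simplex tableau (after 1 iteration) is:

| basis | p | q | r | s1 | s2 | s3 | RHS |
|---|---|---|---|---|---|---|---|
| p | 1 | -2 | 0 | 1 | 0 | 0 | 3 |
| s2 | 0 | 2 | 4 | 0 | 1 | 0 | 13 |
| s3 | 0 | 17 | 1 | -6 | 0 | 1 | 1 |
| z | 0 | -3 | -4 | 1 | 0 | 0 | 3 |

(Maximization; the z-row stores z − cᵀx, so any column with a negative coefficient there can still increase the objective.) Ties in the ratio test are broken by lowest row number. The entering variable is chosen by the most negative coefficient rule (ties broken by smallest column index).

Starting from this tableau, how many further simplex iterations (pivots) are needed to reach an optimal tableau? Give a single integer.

pivot: r in, s3 out → z = 7
pivot: s1 in, s2 out → z = 125/8
No improving column remains; optimal.

2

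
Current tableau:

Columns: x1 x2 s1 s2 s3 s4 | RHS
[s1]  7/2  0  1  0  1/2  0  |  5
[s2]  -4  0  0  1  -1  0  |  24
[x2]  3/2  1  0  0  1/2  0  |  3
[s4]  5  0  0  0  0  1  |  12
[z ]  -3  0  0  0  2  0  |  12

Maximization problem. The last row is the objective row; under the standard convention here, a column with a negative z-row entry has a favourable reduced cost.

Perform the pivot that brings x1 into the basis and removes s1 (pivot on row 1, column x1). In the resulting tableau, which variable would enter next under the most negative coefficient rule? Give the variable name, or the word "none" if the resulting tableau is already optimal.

Pivot element 7/2. New z-row = old z-row − (-3)·(row 1/(7/2)).
Updated z-row coefficients: x1: 0, x2: 0, s1: 6/7, s2: 0, s3: 17/7, s4: 0.
No coefficient is strictly negative; the tableau after this pivot is optimal.

none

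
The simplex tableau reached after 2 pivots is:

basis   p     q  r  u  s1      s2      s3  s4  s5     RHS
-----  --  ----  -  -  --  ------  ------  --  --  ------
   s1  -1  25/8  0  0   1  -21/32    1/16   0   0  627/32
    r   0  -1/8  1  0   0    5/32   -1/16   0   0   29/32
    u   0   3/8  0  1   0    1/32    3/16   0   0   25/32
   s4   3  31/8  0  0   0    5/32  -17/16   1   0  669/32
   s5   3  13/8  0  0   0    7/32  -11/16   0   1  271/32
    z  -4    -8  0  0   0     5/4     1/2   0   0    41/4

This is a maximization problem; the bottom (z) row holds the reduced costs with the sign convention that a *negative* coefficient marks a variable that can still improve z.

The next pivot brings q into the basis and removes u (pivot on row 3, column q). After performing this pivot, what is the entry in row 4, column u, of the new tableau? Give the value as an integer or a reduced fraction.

Pivot element is row 3, column q: 3/8.
Normalize row 3: new (row 3, u) = 1/(3/8) = 8/3.
row 4 ← row 4 − (31/8)·(new row 3): 0 − (31/8)·(8/3) = -31/3.

-31/3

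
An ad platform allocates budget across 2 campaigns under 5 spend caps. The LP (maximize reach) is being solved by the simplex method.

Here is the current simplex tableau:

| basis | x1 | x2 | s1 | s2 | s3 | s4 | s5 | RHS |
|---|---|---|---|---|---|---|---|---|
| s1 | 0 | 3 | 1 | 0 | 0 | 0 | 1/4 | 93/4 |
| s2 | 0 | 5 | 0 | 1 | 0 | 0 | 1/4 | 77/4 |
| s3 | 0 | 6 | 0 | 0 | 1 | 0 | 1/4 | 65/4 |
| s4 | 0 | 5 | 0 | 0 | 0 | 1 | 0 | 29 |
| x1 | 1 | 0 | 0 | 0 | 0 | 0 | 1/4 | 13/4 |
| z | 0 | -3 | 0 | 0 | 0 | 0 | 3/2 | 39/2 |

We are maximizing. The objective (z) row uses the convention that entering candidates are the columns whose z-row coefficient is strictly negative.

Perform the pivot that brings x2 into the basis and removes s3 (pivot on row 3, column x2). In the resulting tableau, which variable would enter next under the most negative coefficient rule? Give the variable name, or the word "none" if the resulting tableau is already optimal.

Pivot element 6. New z-row = old z-row − (-3)·(row 3/6).
Updated z-row coefficients: x1: 0, x2: 0, s1: 0, s2: 0, s3: 1/2, s4: 0, s5: 13/8.
No coefficient is strictly negative; the tableau after this pivot is optimal.

none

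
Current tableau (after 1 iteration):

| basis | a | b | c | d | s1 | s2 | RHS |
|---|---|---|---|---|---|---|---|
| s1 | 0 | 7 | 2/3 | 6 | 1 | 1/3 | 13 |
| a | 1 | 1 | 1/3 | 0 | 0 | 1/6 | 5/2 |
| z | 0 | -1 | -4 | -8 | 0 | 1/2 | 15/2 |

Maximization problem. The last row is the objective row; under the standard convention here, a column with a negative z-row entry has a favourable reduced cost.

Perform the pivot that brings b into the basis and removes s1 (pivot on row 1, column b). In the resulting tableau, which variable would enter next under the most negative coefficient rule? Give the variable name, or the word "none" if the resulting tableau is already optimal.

Pivot element 7. New z-row = old z-row − (-1)·(row 1/7).
Updated z-row coefficients: a: 0, b: 0, c: -82/21, d: -50/7, s1: 1/7, s2: 23/42.
The most negative is -50/7 in column d, so d would enter next.

d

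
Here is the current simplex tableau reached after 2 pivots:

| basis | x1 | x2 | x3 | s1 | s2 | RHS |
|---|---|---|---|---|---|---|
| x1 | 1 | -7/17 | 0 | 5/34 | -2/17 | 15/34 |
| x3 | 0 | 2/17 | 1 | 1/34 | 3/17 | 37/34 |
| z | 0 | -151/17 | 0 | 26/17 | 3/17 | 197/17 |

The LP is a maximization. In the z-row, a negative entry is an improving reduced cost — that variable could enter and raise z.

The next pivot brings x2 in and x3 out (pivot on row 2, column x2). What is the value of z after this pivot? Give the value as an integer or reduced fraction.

Minimum ratio for x2: (37/34)/(2/17) = 37/4.
z changes by −(z-row coeff of x2)·ratio = −(-151/17)·(37/4) = 5587/68.
New z = 197/17 + (5587/68) = 375/4.

375/4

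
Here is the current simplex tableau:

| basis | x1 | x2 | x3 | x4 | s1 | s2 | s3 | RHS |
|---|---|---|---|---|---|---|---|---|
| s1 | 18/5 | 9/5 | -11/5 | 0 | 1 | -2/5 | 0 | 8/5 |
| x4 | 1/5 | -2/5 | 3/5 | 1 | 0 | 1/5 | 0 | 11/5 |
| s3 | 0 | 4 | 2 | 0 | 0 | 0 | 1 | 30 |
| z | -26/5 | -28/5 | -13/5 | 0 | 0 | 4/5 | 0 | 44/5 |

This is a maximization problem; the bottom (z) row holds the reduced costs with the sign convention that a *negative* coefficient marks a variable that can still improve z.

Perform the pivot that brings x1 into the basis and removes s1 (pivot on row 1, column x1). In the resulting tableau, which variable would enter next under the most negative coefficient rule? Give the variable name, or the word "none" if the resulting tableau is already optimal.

x3

Pivot element 18/5. New z-row = old z-row − (-26/5)·(row 1/(18/5)).
Updated z-row coefficients: x1: 0, x2: -3, x3: -52/9, x4: 0, s1: 13/9, s2: 2/9, s3: 0.
The most negative is -52/9 in column x3, so x3 would enter next.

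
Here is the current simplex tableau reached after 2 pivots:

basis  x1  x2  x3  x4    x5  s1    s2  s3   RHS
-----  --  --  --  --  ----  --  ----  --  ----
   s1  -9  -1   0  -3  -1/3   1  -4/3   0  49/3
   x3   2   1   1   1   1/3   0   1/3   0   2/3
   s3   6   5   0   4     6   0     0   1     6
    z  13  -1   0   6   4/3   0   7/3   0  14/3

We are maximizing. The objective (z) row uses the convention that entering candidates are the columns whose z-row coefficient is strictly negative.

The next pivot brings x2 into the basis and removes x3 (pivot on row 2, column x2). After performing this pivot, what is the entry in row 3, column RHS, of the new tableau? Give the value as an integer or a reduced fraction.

8/3

Pivot element is row 2, column x2: 1.
Normalize row 2: new (row 2, RHS) = (2/3)/1 = 2/3.
row 3 ← row 3 − 5·(new row 2): 6 − 5·(2/3) = 8/3.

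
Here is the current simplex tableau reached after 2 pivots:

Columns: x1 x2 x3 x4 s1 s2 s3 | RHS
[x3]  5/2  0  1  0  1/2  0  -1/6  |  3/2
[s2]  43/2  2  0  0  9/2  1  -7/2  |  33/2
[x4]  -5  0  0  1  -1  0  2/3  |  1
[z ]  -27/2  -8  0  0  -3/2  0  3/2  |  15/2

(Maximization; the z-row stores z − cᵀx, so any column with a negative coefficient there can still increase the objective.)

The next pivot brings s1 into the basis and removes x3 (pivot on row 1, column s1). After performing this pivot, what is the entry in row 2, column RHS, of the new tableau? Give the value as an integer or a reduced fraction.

Pivot element is row 1, column s1: 1/2.
Normalize row 1: new (row 1, RHS) = (3/2)/(1/2) = 3.
row 2 ← row 2 − (9/2)·(new row 1): 33/2 − (9/2)·3 = 3.

3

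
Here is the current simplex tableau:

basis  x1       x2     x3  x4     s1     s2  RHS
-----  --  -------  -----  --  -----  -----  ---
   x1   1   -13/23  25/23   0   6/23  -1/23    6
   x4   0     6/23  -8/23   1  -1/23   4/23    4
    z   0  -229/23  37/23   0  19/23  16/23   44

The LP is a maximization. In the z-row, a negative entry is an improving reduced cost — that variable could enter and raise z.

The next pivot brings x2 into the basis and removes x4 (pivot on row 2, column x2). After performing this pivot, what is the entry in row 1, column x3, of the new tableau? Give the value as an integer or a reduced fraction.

1/3

Pivot element is row 2, column x2: 6/23.
Normalize row 2: new (row 2, x3) = (-8/23)/(6/23) = -4/3.
row 1 ← row 1 − (-13/23)·(new row 2): 25/23 − (-13/23)·(-4/3) = 1/3.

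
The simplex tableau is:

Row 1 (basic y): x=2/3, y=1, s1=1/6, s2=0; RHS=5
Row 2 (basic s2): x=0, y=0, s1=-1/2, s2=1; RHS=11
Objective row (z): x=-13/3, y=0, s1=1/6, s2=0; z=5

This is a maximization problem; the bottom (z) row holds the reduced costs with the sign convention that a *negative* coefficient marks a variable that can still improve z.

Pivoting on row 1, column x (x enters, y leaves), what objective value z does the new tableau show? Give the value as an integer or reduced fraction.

Minimum ratio for x: 5/(2/3) = 15/2.
z changes by −(z-row coeff of x)·ratio = −(-13/3)·(15/2) = 65/2.
New z = 5 + (65/2) = 75/2.

75/2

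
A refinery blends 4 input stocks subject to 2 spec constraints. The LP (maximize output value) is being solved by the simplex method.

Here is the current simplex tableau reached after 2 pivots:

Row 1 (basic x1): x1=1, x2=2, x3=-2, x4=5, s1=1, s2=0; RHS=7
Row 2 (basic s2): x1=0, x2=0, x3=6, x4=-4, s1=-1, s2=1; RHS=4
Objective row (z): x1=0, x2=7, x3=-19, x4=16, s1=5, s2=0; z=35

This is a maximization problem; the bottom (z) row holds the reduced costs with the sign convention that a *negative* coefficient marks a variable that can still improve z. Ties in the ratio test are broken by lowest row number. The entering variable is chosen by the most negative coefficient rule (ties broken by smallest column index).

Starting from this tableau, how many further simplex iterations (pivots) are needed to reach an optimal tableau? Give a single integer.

1

pivot: x3 in, s2 out → z = 143/3
No improving column remains; optimal.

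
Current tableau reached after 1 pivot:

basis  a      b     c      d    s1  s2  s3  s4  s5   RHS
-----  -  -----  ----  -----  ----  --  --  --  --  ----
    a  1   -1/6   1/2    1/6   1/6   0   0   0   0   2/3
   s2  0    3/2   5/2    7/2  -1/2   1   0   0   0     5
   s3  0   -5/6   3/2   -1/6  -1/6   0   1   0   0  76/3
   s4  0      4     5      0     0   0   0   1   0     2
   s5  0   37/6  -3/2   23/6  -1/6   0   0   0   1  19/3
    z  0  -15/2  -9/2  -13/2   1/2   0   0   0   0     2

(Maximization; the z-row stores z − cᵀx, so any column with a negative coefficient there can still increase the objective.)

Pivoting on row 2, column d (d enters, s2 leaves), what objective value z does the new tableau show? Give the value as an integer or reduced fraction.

Minimum ratio for d: 5/(7/2) = 10/7.
z changes by −(z-row coeff of d)·ratio = −(-13/2)·(10/7) = 65/7.
New z = 2 + (65/7) = 79/7.

79/7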